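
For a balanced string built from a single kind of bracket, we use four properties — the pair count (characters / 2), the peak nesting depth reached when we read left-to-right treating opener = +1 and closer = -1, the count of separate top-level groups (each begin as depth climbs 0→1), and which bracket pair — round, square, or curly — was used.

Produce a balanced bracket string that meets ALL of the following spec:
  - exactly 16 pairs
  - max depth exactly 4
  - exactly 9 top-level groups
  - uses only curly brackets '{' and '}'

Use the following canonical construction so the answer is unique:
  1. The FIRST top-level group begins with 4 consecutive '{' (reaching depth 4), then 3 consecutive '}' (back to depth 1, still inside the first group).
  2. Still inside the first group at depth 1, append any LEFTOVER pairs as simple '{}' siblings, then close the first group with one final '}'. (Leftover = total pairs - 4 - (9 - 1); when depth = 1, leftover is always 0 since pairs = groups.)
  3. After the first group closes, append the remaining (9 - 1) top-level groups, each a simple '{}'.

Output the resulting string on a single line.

Spec: pairs=16 depth=4 groups=9
Leftover pairs = 16 - 4 - (9-1) = 4
First group: deep chain of depth 4 + 4 sibling pairs
Remaining 8 groups: simple '{}' each

Answer: {{{{}}}{}{}{}{}}{}{}{}{}{}{}{}{}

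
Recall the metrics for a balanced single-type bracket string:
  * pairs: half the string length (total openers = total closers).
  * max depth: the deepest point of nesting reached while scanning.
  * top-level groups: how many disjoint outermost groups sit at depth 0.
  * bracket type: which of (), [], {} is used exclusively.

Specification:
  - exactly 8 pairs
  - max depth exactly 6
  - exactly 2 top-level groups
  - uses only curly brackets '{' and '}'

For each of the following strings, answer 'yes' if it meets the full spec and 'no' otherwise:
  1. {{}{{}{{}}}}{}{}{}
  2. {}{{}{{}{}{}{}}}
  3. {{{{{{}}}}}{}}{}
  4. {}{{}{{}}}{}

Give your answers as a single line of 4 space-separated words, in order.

Answer: no no yes no

Derivation:
String 1 '{{}{{}{{}}}}{}{}{}': depth seq [1 2 1 2 3 2 3 4 3 2 1 0 1 0 1 0 1 0]
  -> pairs=9 depth=4 groups=4 -> no
String 2 '{}{{}{{}{}{}{}}}': depth seq [1 0 1 2 1 2 3 2 3 2 3 2 3 2 1 0]
  -> pairs=8 depth=3 groups=2 -> no
String 3 '{{{{{{}}}}}{}}{}': depth seq [1 2 3 4 5 6 5 4 3 2 1 2 1 0 1 0]
  -> pairs=8 depth=6 groups=2 -> yes
String 4 '{}{{}{{}}}{}': depth seq [1 0 1 2 1 2 3 2 1 0 1 0]
  -> pairs=6 depth=3 groups=3 -> no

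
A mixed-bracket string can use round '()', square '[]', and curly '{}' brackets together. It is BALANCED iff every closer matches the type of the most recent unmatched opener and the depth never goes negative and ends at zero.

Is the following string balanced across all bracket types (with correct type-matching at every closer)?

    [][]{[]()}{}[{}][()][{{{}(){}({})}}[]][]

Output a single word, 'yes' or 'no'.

Answer: yes

Derivation:
pos 0: push '['; stack = [
pos 1: ']' matches '['; pop; stack = (empty)
pos 2: push '['; stack = [
pos 3: ']' matches '['; pop; stack = (empty)
pos 4: push '{'; stack = {
pos 5: push '['; stack = {[
pos 6: ']' matches '['; pop; stack = {
pos 7: push '('; stack = {(
pos 8: ')' matches '('; pop; stack = {
pos 9: '}' matches '{'; pop; stack = (empty)
pos 10: push '{'; stack = {
pos 11: '}' matches '{'; pop; stack = (empty)
pos 12: push '['; stack = [
pos 13: push '{'; stack = [{
pos 14: '}' matches '{'; pop; stack = [
pos 15: ']' matches '['; pop; stack = (empty)
pos 16: push '['; stack = [
pos 17: push '('; stack = [(
pos 18: ')' matches '('; pop; stack = [
pos 19: ']' matches '['; pop; stack = (empty)
pos 20: push '['; stack = [
pos 21: push '{'; stack = [{
pos 22: push '{'; stack = [{{
pos 23: push '{'; stack = [{{{
pos 24: '}' matches '{'; pop; stack = [{{
pos 25: push '('; stack = [{{(
pos 26: ')' matches '('; pop; stack = [{{
pos 27: push '{'; stack = [{{{
pos 28: '}' matches '{'; pop; stack = [{{
pos 29: push '('; stack = [{{(
pos 30: push '{'; stack = [{{({
pos 31: '}' matches '{'; pop; stack = [{{(
pos 32: ')' matches '('; pop; stack = [{{
pos 33: '}' matches '{'; pop; stack = [{
pos 34: '}' matches '{'; pop; stack = [
pos 35: push '['; stack = [[
pos 36: ']' matches '['; pop; stack = [
pos 37: ']' matches '['; pop; stack = (empty)
pos 38: push '['; stack = [
pos 39: ']' matches '['; pop; stack = (empty)
end: stack empty → VALID
Verdict: properly nested → yes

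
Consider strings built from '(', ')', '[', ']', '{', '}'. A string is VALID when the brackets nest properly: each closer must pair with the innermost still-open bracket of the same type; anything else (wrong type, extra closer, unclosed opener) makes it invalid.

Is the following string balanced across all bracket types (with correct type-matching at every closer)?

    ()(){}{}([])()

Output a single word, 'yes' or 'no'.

pos 0: push '('; stack = (
pos 1: ')' matches '('; pop; stack = (empty)
pos 2: push '('; stack = (
pos 3: ')' matches '('; pop; stack = (empty)
pos 4: push '{'; stack = {
pos 5: '}' matches '{'; pop; stack = (empty)
pos 6: push '{'; stack = {
pos 7: '}' matches '{'; pop; stack = (empty)
pos 8: push '('; stack = (
pos 9: push '['; stack = ([
pos 10: ']' matches '['; pop; stack = (
pos 11: ')' matches '('; pop; stack = (empty)
pos 12: push '('; stack = (
pos 13: ')' matches '('; pop; stack = (empty)
end: stack empty → VALID
Verdict: properly nested → yes

Answer: yes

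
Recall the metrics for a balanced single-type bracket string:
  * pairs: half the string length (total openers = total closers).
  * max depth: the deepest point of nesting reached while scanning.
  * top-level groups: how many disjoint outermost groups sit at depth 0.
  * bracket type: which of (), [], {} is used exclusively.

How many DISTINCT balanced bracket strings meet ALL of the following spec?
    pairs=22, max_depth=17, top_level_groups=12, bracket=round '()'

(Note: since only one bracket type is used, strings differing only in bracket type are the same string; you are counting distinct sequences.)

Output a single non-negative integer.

Spec: pairs=22 depth=17 groups=12
Count(depth <= 17) = 24192090
Count(depth <= 16) = 24192090
Count(depth == 17) = 24192090 - 24192090 = 0

Answer: 0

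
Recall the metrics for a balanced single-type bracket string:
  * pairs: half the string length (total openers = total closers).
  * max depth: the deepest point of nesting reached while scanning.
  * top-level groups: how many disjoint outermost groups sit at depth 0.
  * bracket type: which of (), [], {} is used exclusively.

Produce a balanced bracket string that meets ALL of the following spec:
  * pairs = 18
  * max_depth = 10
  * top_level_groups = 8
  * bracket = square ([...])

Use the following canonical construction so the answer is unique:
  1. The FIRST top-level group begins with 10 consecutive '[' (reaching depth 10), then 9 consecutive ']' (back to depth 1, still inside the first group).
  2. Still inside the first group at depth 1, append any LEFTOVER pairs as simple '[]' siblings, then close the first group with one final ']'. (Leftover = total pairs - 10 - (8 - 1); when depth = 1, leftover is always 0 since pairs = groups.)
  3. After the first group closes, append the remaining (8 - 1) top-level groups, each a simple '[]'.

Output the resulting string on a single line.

Spec: pairs=18 depth=10 groups=8
Leftover pairs = 18 - 10 - (8-1) = 1
First group: deep chain of depth 10 + 1 sibling pairs
Remaining 7 groups: simple '[]' each

Answer: [[[[[[[[[[]]]]]]]]][]][][][][][][][]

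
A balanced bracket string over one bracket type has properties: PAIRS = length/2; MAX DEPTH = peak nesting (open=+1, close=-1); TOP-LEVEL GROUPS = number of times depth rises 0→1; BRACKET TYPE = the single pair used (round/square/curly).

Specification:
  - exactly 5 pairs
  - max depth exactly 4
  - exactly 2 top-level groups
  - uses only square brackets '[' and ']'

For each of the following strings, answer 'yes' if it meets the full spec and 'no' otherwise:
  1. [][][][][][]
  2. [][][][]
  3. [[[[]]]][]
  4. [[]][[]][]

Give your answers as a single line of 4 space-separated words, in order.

Answer: no no yes no

Derivation:
String 1 '[][][][][][]': depth seq [1 0 1 0 1 0 1 0 1 0 1 0]
  -> pairs=6 depth=1 groups=6 -> no
String 2 '[][][][]': depth seq [1 0 1 0 1 0 1 0]
  -> pairs=4 depth=1 groups=4 -> no
String 3 '[[[[]]]][]': depth seq [1 2 3 4 3 2 1 0 1 0]
  -> pairs=5 depth=4 groups=2 -> yes
String 4 '[[]][[]][]': depth seq [1 2 1 0 1 2 1 0 1 0]
  -> pairs=5 depth=2 groups=3 -> no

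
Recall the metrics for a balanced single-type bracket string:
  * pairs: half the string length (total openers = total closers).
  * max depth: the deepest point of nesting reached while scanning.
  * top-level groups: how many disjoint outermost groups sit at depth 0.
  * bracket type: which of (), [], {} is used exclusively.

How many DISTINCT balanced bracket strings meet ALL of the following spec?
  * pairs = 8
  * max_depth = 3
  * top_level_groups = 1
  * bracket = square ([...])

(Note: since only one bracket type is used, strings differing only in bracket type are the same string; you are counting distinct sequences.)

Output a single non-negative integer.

Answer: 63

Derivation:
Spec: pairs=8 depth=3 groups=1
Count(depth <= 3) = 64
Count(depth <= 2) = 1
Count(depth == 3) = 64 - 1 = 63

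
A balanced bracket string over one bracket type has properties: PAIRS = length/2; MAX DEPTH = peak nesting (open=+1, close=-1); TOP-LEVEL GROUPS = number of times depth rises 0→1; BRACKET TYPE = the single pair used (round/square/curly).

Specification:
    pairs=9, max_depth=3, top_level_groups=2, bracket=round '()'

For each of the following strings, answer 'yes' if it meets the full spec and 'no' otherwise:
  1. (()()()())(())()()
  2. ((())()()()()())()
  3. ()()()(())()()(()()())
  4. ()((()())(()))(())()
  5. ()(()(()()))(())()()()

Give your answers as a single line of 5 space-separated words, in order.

Answer: no yes no no no

Derivation:
String 1 '(()()()())(())()()': depth seq [1 2 1 2 1 2 1 2 1 0 1 2 1 0 1 0 1 0]
  -> pairs=9 depth=2 groups=4 -> no
String 2 '((())()()()()())()': depth seq [1 2 3 2 1 2 1 2 1 2 1 2 1 2 1 0 1 0]
  -> pairs=9 depth=3 groups=2 -> yes
String 3 '()()()(())()()(()()())': depth seq [1 0 1 0 1 0 1 2 1 0 1 0 1 0 1 2 1 2 1 2 1 0]
  -> pairs=11 depth=2 groups=7 -> no
String 4 '()((()())(()))(())()': depth seq [1 0 1 2 3 2 3 2 1 2 3 2 1 0 1 2 1 0 1 0]
  -> pairs=10 depth=3 groups=4 -> no
String 5 '()(()(()()))(())()()()': depth seq [1 0 1 2 1 2 3 2 3 2 1 0 1 2 1 0 1 0 1 0 1 0]
  -> pairs=11 depth=3 groups=6 -> no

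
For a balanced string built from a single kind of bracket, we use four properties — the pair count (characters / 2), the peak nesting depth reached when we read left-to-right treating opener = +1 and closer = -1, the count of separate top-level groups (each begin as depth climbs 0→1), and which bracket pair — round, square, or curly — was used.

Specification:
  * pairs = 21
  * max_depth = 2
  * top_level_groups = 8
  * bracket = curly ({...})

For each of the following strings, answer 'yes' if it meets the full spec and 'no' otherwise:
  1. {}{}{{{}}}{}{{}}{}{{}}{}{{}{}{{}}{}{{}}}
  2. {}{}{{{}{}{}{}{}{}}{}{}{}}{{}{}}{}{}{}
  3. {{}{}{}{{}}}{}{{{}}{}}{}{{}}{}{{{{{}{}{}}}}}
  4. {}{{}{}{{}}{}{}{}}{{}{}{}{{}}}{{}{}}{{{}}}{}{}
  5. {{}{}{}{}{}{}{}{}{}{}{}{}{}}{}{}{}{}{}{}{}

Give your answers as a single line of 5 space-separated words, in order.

String 1 '{}{}{{{}}}{}{{}}{}{{}}{}{{}{}{{}}{}{{}}}': depth seq [1 0 1 0 1 2 3 2 1 0 1 0 1 2 1 0 1 0 1 2 1 0 1 0 1 2 1 2 1 2 3 2 1 2 1 2 3 2 1 0]
  -> pairs=20 depth=3 groups=9 -> no
String 2 '{}{}{{{}{}{}{}{}{}}{}{}{}}{{}{}}{}{}{}': depth seq [1 0 1 0 1 2 3 2 3 2 3 2 3 2 3 2 3 2 1 2 1 2 1 2 1 0 1 2 1 2 1 0 1 0 1 0 1 0]
  -> pairs=19 depth=3 groups=7 -> no
String 3 '{{}{}{}{{}}}{}{{{}}{}}{}{{}}{}{{{{{}{}{}}}}}': depth seq [1 2 1 2 1 2 1 2 3 2 1 0 1 0 1 2 3 2 1 2 1 0 1 0 1 2 1 0 1 0 1 2 3 4 5 4 5 4 5 4 3 2 1 0]
  -> pairs=22 depth=5 groups=7 -> no
String 4 '{}{{}{}{{}}{}{}{}}{{}{}{}{{}}}{{}{}}{{{}}}{}{}': depth seq [1 0 1 2 1 2 1 2 3 2 1 2 1 2 1 2 1 0 1 2 1 2 1 2 1 2 3 2 1 0 1 2 1 2 1 0 1 2 3 2 1 0 1 0 1 0]
  -> pairs=23 depth=3 groups=7 -> no
String 5 '{{}{}{}{}{}{}{}{}{}{}{}{}{}}{}{}{}{}{}{}{}': depth seq [1 2 1 2 1 2 1 2 1 2 1 2 1 2 1 2 1 2 1 2 1 2 1 2 1 2 1 0 1 0 1 0 1 0 1 0 1 0 1 0 1 0]
  -> pairs=21 depth=2 groups=8 -> yes

Answer: no no no no yes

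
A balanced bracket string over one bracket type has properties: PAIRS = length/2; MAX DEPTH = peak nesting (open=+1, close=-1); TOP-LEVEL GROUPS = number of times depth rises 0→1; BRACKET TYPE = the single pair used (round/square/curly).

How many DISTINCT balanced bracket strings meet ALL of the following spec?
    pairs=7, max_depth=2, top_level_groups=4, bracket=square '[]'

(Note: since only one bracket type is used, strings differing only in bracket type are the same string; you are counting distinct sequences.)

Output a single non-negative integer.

Answer: 20

Derivation:
Spec: pairs=7 depth=2 groups=4
Count(depth <= 2) = 20
Count(depth <= 1) = 0
Count(depth == 2) = 20 - 0 = 20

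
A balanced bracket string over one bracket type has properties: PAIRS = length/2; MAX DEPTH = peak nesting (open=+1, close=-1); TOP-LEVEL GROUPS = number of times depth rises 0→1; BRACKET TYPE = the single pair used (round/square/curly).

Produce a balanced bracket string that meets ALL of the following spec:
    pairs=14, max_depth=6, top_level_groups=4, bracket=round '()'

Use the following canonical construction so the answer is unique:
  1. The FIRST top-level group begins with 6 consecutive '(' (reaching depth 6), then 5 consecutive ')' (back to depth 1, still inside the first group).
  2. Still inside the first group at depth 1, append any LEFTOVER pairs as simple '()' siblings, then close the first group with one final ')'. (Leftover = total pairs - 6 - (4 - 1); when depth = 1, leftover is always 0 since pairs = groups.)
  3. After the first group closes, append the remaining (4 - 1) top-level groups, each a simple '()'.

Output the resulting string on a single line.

Spec: pairs=14 depth=6 groups=4
Leftover pairs = 14 - 6 - (4-1) = 5
First group: deep chain of depth 6 + 5 sibling pairs
Remaining 3 groups: simple '()' each

Answer: (((((()))))()()()()())()()()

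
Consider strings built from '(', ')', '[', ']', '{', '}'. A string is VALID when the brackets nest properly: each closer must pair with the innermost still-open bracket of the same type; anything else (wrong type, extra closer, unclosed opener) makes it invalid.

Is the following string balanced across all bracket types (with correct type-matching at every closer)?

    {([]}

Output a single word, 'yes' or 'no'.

pos 0: push '{'; stack = {
pos 1: push '('; stack = {(
pos 2: push '['; stack = {([
pos 3: ']' matches '['; pop; stack = {(
pos 4: saw closer '}' but top of stack is '(' (expected ')') → INVALID
Verdict: type mismatch at position 4: '}' closes '(' → no

Answer: no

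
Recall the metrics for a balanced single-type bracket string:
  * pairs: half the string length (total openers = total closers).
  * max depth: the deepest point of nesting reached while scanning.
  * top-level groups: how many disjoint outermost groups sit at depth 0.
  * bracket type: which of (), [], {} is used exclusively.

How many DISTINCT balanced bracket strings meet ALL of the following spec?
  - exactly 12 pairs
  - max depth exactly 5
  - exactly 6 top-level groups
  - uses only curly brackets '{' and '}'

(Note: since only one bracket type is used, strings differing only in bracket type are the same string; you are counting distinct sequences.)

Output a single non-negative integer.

Spec: pairs=12 depth=5 groups=6
Count(depth <= 5) = 6098
Count(depth <= 4) = 5570
Count(depth == 5) = 6098 - 5570 = 528

Answer: 528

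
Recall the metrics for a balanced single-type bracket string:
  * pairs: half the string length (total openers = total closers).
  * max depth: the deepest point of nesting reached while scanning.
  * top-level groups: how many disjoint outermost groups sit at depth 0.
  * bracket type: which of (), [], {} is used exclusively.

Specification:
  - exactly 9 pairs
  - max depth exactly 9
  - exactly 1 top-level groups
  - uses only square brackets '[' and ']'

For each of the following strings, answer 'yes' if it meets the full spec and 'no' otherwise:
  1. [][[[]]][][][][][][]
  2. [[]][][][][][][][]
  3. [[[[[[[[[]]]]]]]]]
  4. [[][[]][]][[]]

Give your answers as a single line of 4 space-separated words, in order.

String 1 '[][[[]]][][][][][][]': depth seq [1 0 1 2 3 2 1 0 1 0 1 0 1 0 1 0 1 0 1 0]
  -> pairs=10 depth=3 groups=8 -> no
String 2 '[[]][][][][][][][]': depth seq [1 2 1 0 1 0 1 0 1 0 1 0 1 0 1 0 1 0]
  -> pairs=9 depth=2 groups=8 -> no
String 3 '[[[[[[[[[]]]]]]]]]': depth seq [1 2 3 4 5 6 7 8 9 8 7 6 5 4 3 2 1 0]
  -> pairs=9 depth=9 groups=1 -> yes
String 4 '[[][[]][]][[]]': depth seq [1 2 1 2 3 2 1 2 1 0 1 2 1 0]
  -> pairs=7 depth=3 groups=2 -> no

Answer: no no yes no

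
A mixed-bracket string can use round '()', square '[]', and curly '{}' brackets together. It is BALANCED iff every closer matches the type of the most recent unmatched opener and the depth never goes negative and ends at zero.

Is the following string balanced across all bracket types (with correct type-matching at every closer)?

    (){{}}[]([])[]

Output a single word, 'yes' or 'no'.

pos 0: push '('; stack = (
pos 1: ')' matches '('; pop; stack = (empty)
pos 2: push '{'; stack = {
pos 3: push '{'; stack = {{
pos 4: '}' matches '{'; pop; stack = {
pos 5: '}' matches '{'; pop; stack = (empty)
pos 6: push '['; stack = [
pos 7: ']' matches '['; pop; stack = (empty)
pos 8: push '('; stack = (
pos 9: push '['; stack = ([
pos 10: ']' matches '['; pop; stack = (
pos 11: ')' matches '('; pop; stack = (empty)
pos 12: push '['; stack = [
pos 13: ']' matches '['; pop; stack = (empty)
end: stack empty → VALID
Verdict: properly nested → yes

Answer: yes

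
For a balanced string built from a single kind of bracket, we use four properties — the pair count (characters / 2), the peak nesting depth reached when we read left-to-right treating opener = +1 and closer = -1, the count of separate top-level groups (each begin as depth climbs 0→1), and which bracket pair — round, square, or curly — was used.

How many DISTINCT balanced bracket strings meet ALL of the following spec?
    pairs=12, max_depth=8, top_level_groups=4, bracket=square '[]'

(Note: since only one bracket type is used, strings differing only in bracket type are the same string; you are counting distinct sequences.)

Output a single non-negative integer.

Answer: 64

Derivation:
Spec: pairs=12 depth=8 groups=4
Count(depth <= 8) = 25190
Count(depth <= 7) = 25126
Count(depth == 8) = 25190 - 25126 = 64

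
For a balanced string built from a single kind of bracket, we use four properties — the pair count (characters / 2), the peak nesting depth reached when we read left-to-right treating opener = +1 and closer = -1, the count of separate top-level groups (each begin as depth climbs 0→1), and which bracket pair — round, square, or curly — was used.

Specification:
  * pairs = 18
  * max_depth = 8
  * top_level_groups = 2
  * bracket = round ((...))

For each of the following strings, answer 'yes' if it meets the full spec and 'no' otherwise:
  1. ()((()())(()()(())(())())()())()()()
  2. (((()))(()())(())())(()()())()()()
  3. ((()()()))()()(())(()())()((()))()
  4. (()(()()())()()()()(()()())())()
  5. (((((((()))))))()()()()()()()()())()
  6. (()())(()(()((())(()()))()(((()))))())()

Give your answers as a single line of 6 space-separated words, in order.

String 1 '()((()())(()()(())(())())()())()()()': depth seq [1 0 1 2 3 2 3 2 1 2 3 2 3 2 3 4 3 2 3 4 3 2 3 2 1 2 1 2 1 0 1 0 1 0 1 0]
  -> pairs=18 depth=4 groups=5 -> no
String 2 '(((()))(()())(())())(()()())()()()': depth seq [1 2 3 4 3 2 1 2 3 2 3 2 1 2 3 2 1 2 1 0 1 2 1 2 1 2 1 0 1 0 1 0 1 0]
  -> pairs=17 depth=4 groups=5 -> no
String 3 '((()()()))()()(())(()())()((()))()': depth seq [1 2 3 2 3 2 3 2 1 0 1 0 1 0 1 2 1 0 1 2 1 2 1 0 1 0 1 2 3 2 1 0 1 0]
  -> pairs=17 depth=3 groups=8 -> no
String 4 '(()(()()())()()()()(()()())())()': depth seq [1 2 1 2 3 2 3 2 3 2 1 2 1 2 1 2 1 2 1 2 3 2 3 2 3 2 1 2 1 0 1 0]
  -> pairs=16 depth=3 groups=2 -> no
String 5 '(((((((()))))))()()()()()()()()())()': depth seq [1 2 3 4 5 6 7 8 7 6 5 4 3 2 1 2 1 2 1 2 1 2 1 2 1 2 1 2 1 2 1 2 1 0 1 0]
  -> pairs=18 depth=8 groups=2 -> yes
String 6 '(()())(()(()((())(()()))()(((()))))())()': depth seq [1 2 1 2 1 0 1 2 1 2 3 2 3 4 5 4 3 4 5 4 5 4 3 2 3 2 3 4 5 6 5 4 3 2 1 2 1 0 1 0]
  -> pairs=20 depth=6 groups=3 -> no

Answer: no no no no yes no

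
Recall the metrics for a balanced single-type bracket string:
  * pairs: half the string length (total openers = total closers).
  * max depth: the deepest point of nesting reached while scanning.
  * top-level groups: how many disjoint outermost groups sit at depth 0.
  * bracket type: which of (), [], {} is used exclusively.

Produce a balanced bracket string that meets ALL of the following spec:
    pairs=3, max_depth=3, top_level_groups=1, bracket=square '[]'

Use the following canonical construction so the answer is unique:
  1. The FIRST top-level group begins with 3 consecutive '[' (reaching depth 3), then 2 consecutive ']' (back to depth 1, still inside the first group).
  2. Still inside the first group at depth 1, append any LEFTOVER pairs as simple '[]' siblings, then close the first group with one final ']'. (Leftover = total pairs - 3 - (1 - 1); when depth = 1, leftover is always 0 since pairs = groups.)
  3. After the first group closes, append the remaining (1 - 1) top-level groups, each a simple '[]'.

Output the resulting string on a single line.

Answer: [[[]]]

Derivation:
Spec: pairs=3 depth=3 groups=1
Leftover pairs = 3 - 3 - (1-1) = 0
First group: deep chain of depth 3 + 0 sibling pairs
Remaining 0 groups: simple '[]' each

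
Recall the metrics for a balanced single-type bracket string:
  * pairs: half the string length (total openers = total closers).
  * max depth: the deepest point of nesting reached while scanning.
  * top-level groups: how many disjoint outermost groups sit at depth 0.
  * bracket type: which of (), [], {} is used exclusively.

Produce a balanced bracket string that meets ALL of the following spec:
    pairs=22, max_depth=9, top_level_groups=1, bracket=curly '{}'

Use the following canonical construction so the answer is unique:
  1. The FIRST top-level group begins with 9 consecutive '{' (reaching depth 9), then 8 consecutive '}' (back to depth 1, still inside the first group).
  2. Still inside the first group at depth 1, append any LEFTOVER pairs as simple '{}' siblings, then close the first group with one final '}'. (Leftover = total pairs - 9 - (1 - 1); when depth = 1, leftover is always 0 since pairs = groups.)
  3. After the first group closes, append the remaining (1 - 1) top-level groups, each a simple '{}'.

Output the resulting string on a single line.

Spec: pairs=22 depth=9 groups=1
Leftover pairs = 22 - 9 - (1-1) = 13
First group: deep chain of depth 9 + 13 sibling pairs
Remaining 0 groups: simple '{}' each

Answer: {{{{{{{{{}}}}}}}}{}{}{}{}{}{}{}{}{}{}{}{}{}}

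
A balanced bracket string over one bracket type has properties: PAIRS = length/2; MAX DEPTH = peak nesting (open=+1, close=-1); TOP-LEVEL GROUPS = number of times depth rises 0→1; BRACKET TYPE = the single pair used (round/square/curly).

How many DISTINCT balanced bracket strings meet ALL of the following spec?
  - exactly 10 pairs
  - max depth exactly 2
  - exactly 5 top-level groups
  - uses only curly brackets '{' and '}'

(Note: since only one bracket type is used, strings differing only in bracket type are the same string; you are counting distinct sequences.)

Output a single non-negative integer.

Answer: 126

Derivation:
Spec: pairs=10 depth=2 groups=5
Count(depth <= 2) = 126
Count(depth <= 1) = 0
Count(depth == 2) = 126 - 0 = 126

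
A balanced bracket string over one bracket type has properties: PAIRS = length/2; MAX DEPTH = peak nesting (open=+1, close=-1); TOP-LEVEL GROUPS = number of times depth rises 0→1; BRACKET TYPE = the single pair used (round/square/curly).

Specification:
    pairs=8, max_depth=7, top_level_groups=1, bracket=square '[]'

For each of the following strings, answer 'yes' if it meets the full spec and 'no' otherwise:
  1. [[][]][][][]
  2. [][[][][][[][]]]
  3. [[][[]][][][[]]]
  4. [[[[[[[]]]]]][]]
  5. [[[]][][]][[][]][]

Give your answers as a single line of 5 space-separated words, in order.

Answer: no no no yes no

Derivation:
String 1 '[[][]][][][]': depth seq [1 2 1 2 1 0 1 0 1 0 1 0]
  -> pairs=6 depth=2 groups=4 -> no
String 2 '[][[][][][[][]]]': depth seq [1 0 1 2 1 2 1 2 1 2 3 2 3 2 1 0]
  -> pairs=8 depth=3 groups=2 -> no
String 3 '[[][[]][][][[]]]': depth seq [1 2 1 2 3 2 1 2 1 2 1 2 3 2 1 0]
  -> pairs=8 depth=3 groups=1 -> no
String 4 '[[[[[[[]]]]]][]]': depth seq [1 2 3 4 5 6 7 6 5 4 3 2 1 2 1 0]
  -> pairs=8 depth=7 groups=1 -> yes
String 5 '[[[]][][]][[][]][]': depth seq [1 2 3 2 1 2 1 2 1 0 1 2 1 2 1 0 1 0]
  -> pairs=9 depth=3 groups=3 -> no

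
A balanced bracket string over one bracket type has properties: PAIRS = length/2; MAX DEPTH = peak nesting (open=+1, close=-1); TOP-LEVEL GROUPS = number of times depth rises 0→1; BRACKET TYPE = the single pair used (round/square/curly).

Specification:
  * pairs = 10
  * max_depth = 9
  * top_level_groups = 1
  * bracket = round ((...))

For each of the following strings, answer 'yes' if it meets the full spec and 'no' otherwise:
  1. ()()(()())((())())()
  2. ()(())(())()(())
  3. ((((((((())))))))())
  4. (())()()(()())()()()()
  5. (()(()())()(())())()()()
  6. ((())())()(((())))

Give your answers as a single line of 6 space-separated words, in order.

String 1 '()()(()())((())())()': depth seq [1 0 1 0 1 2 1 2 1 0 1 2 3 2 1 2 1 0 1 0]
  -> pairs=10 depth=3 groups=5 -> no
String 2 '()(())(())()(())': depth seq [1 0 1 2 1 0 1 2 1 0 1 0 1 2 1 0]
  -> pairs=8 depth=2 groups=5 -> no
String 3 '((((((((())))))))())': depth seq [1 2 3 4 5 6 7 8 9 8 7 6 5 4 3 2 1 2 1 0]
  -> pairs=10 depth=9 groups=1 -> yes
String 4 '(())()()(()())()()()()': depth seq [1 2 1 0 1 0 1 0 1 2 1 2 1 0 1 0 1 0 1 0 1 0]
  -> pairs=11 depth=2 groups=8 -> no
String 5 '(()(()())()(())())()()()': depth seq [1 2 1 2 3 2 3 2 1 2 1 2 3 2 1 2 1 0 1 0 1 0 1 0]
  -> pairs=12 depth=3 groups=4 -> no
String 6 '((())())()(((())))': depth seq [1 2 3 2 1 2 1 0 1 0 1 2 3 4 3 2 1 0]
  -> pairs=9 depth=4 groups=3 -> no

Answer: no no yes no no no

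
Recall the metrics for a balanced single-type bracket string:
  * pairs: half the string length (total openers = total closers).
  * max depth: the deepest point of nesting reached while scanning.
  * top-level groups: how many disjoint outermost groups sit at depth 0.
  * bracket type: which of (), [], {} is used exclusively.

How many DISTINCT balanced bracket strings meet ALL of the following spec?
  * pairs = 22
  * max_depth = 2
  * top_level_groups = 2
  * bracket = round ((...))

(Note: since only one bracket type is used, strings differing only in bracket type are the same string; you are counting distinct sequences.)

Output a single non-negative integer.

Spec: pairs=22 depth=2 groups=2
Count(depth <= 2) = 21
Count(depth <= 1) = 0
Count(depth == 2) = 21 - 0 = 21

Answer: 21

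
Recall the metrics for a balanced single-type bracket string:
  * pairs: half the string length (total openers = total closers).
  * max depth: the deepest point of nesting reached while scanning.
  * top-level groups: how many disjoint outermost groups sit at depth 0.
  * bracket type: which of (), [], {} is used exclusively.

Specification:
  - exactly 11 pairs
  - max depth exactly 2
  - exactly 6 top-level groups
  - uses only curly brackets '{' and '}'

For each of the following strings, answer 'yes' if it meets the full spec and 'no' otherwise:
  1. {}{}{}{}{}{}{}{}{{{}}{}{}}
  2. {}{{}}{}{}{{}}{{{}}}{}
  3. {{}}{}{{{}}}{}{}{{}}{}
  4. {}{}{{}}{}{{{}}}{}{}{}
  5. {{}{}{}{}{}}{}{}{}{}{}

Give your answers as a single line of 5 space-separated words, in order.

String 1 '{}{}{}{}{}{}{}{}{{{}}{}{}}': depth seq [1 0 1 0 1 0 1 0 1 0 1 0 1 0 1 0 1 2 3 2 1 2 1 2 1 0]
  -> pairs=13 depth=3 groups=9 -> no
String 2 '{}{{}}{}{}{{}}{{{}}}{}': depth seq [1 0 1 2 1 0 1 0 1 0 1 2 1 0 1 2 3 2 1 0 1 0]
  -> pairs=11 depth=3 groups=7 -> no
String 3 '{{}}{}{{{}}}{}{}{{}}{}': depth seq [1 2 1 0 1 0 1 2 3 2 1 0 1 0 1 0 1 2 1 0 1 0]
  -> pairs=11 depth=3 groups=7 -> no
String 4 '{}{}{{}}{}{{{}}}{}{}{}': depth seq [1 0 1 0 1 2 1 0 1 0 1 2 3 2 1 0 1 0 1 0 1 0]
  -> pairs=11 depth=3 groups=8 -> no
String 5 '{{}{}{}{}{}}{}{}{}{}{}': depth seq [1 2 1 2 1 2 1 2 1 2 1 0 1 0 1 0 1 0 1 0 1 0]
  -> pairs=11 depth=2 groups=6 -> yes

Answer: no no no no yes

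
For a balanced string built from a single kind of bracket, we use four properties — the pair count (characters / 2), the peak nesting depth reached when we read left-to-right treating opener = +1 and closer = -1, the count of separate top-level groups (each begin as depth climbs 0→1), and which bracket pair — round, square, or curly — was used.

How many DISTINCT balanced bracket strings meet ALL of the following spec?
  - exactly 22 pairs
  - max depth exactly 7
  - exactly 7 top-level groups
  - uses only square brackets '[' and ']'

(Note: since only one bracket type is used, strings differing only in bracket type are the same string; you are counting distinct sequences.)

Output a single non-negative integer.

Spec: pairs=22 depth=7 groups=7
Count(depth <= 7) = 1663016642
Count(depth <= 6) = 1477921984
Count(depth == 7) = 1663016642 - 1477921984 = 185094658

Answer: 185094658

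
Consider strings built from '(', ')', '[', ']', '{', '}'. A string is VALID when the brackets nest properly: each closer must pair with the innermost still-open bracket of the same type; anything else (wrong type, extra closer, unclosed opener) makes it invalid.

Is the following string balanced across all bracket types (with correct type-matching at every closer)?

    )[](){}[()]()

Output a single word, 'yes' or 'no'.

pos 0: saw closer ')' but stack is empty → INVALID
Verdict: unmatched closer ')' at position 0 → no

Answer: no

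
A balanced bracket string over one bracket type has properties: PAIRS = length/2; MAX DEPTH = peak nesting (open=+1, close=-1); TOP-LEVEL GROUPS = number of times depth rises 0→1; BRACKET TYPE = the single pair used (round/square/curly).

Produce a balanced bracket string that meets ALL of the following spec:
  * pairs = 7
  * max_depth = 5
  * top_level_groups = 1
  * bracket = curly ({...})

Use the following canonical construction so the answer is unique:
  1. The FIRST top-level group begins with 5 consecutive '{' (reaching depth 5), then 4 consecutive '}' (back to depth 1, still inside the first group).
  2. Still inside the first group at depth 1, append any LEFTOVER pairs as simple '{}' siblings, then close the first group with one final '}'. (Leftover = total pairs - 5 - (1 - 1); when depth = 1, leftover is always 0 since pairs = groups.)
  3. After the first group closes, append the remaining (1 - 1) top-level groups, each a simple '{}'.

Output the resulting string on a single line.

Answer: {{{{{}}}}{}{}}

Derivation:
Spec: pairs=7 depth=5 groups=1
Leftover pairs = 7 - 5 - (1-1) = 2
First group: deep chain of depth 5 + 2 sibling pairs
Remaining 0 groups: simple '{}' each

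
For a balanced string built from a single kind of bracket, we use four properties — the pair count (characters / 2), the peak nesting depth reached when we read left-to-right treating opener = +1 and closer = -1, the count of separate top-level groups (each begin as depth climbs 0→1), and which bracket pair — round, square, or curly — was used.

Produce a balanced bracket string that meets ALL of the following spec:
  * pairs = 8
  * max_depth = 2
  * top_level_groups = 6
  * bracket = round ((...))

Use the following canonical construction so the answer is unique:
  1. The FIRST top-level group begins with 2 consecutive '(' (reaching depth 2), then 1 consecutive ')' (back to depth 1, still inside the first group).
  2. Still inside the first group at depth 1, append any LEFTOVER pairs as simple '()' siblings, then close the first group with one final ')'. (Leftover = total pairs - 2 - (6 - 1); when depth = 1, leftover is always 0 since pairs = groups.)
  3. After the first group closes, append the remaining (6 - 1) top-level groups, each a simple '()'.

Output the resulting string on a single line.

Answer: (()())()()()()()

Derivation:
Spec: pairs=8 depth=2 groups=6
Leftover pairs = 8 - 2 - (6-1) = 1
First group: deep chain of depth 2 + 1 sibling pairs
Remaining 5 groups: simple '()' each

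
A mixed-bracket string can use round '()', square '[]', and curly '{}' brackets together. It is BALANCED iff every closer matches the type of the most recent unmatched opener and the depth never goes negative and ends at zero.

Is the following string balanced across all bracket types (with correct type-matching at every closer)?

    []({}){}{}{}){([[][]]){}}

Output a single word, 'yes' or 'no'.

Answer: no

Derivation:
pos 0: push '['; stack = [
pos 1: ']' matches '['; pop; stack = (empty)
pos 2: push '('; stack = (
pos 3: push '{'; stack = ({
pos 4: '}' matches '{'; pop; stack = (
pos 5: ')' matches '('; pop; stack = (empty)
pos 6: push '{'; stack = {
pos 7: '}' matches '{'; pop; stack = (empty)
pos 8: push '{'; stack = {
pos 9: '}' matches '{'; pop; stack = (empty)
pos 10: push '{'; stack = {
pos 11: '}' matches '{'; pop; stack = (empty)
pos 12: saw closer ')' but stack is empty → INVALID
Verdict: unmatched closer ')' at position 12 → no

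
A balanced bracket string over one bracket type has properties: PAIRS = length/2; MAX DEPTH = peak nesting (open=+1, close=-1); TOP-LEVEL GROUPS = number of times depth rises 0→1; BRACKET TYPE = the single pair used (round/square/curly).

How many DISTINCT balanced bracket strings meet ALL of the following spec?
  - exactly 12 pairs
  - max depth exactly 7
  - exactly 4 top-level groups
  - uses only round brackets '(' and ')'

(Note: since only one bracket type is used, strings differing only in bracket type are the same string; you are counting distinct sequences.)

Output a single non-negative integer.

Answer: 468

Derivation:
Spec: pairs=12 depth=7 groups=4
Count(depth <= 7) = 25126
Count(depth <= 6) = 24658
Count(depth == 7) = 25126 - 24658 = 468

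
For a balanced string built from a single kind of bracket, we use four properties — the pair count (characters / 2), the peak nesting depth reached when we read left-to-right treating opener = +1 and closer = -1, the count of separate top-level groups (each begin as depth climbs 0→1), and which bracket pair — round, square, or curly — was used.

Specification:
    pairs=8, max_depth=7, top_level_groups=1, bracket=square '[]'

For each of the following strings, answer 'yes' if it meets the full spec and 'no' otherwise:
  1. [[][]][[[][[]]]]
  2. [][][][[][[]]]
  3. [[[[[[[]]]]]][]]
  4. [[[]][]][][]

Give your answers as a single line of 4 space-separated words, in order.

Answer: no no yes no

Derivation:
String 1 '[[][]][[[][[]]]]': depth seq [1 2 1 2 1 0 1 2 3 2 3 4 3 2 1 0]
  -> pairs=8 depth=4 groups=2 -> no
String 2 '[][][][[][[]]]': depth seq [1 0 1 0 1 0 1 2 1 2 3 2 1 0]
  -> pairs=7 depth=3 groups=4 -> no
String 3 '[[[[[[[]]]]]][]]': depth seq [1 2 3 4 5 6 7 6 5 4 3 2 1 2 1 0]
  -> pairs=8 depth=7 groups=1 -> yes
String 4 '[[[]][]][][]': depth seq [1 2 3 2 1 2 1 0 1 0 1 0]
  -> pairs=6 depth=3 groups=3 -> no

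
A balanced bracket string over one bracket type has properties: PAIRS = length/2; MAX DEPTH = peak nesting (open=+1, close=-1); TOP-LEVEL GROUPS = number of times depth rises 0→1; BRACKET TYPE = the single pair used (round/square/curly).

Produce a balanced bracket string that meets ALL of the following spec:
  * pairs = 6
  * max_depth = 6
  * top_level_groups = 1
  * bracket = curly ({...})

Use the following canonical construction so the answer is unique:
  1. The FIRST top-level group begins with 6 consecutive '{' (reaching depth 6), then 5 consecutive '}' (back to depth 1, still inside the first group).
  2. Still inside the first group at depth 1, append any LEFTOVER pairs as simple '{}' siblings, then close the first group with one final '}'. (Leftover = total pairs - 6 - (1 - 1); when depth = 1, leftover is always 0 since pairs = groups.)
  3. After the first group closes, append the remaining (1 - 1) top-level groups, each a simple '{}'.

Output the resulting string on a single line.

Spec: pairs=6 depth=6 groups=1
Leftover pairs = 6 - 6 - (1-1) = 0
First group: deep chain of depth 6 + 0 sibling pairs
Remaining 0 groups: simple '{}' each

Answer: {{{{{{}}}}}}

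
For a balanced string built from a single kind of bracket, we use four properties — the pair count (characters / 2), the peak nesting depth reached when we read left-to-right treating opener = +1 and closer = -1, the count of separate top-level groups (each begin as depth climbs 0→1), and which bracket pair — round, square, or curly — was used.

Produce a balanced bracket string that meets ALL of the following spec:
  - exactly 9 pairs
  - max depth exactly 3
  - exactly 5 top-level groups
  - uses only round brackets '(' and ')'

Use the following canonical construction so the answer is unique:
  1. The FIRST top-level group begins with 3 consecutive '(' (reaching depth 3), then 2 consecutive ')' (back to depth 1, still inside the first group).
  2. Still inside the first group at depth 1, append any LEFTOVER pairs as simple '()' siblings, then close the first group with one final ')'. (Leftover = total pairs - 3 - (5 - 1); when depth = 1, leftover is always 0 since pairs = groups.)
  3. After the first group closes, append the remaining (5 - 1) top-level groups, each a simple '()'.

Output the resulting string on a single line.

Spec: pairs=9 depth=3 groups=5
Leftover pairs = 9 - 3 - (5-1) = 2
First group: deep chain of depth 3 + 2 sibling pairs
Remaining 4 groups: simple '()' each

Answer: ((())()())()()()()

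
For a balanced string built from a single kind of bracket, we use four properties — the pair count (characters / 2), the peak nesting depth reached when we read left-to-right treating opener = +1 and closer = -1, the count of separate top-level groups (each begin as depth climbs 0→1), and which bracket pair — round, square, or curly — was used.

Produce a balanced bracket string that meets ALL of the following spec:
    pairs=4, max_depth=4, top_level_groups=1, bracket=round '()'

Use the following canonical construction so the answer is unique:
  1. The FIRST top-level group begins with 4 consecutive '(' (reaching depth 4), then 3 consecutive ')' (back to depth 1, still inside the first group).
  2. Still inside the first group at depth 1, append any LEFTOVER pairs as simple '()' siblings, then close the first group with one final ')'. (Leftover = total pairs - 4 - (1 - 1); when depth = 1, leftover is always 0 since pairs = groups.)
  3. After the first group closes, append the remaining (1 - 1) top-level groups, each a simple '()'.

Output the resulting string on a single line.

Answer: (((())))

Derivation:
Spec: pairs=4 depth=4 groups=1
Leftover pairs = 4 - 4 - (1-1) = 0
First group: deep chain of depth 4 + 0 sibling pairs
Remaining 0 groups: simple '()' each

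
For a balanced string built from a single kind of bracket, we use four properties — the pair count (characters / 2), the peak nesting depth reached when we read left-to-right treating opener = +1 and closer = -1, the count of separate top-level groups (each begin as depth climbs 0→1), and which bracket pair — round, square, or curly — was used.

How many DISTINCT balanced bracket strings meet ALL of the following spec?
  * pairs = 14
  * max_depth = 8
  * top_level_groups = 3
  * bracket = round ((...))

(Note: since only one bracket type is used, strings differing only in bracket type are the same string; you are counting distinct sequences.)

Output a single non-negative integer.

Spec: pairs=14 depth=8 groups=3
Count(depth <= 8) = 530400
Count(depth <= 7) = 514326
Count(depth == 8) = 530400 - 514326 = 16074

Answer: 16074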